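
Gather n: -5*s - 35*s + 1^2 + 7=8 - 40*s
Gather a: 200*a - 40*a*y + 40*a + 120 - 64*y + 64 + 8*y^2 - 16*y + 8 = a*(240 - 40*y) + 8*y^2 - 80*y + 192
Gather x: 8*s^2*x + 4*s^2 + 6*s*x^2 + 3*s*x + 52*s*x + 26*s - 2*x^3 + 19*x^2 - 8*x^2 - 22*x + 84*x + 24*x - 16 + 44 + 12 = 4*s^2 + 26*s - 2*x^3 + x^2*(6*s + 11) + x*(8*s^2 + 55*s + 86) + 40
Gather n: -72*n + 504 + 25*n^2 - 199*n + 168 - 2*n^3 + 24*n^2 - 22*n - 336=-2*n^3 + 49*n^2 - 293*n + 336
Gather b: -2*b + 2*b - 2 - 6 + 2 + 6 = 0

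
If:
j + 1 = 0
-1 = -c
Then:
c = 1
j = -1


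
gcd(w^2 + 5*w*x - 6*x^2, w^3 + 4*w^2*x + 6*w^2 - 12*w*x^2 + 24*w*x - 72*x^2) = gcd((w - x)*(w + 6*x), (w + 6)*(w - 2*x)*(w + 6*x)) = w + 6*x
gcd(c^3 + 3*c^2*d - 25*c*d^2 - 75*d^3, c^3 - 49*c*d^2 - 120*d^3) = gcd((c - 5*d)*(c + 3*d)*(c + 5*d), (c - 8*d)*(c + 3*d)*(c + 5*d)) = c^2 + 8*c*d + 15*d^2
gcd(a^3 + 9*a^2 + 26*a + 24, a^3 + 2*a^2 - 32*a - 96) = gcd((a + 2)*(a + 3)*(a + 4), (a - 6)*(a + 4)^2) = a + 4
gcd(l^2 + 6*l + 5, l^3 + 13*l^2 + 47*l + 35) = l^2 + 6*l + 5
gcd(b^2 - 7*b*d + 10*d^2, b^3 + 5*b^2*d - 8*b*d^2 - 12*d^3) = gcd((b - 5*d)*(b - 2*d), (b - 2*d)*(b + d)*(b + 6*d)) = b - 2*d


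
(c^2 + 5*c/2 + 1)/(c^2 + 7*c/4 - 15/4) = 2*(2*c^2 + 5*c + 2)/(4*c^2 + 7*c - 15)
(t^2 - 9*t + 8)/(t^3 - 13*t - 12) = (-t^2 + 9*t - 8)/(-t^3 + 13*t + 12)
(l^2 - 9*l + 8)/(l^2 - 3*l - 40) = (l - 1)/(l + 5)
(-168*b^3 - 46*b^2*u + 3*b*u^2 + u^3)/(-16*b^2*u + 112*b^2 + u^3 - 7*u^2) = (-42*b^2 - b*u + u^2)/(-4*b*u + 28*b + u^2 - 7*u)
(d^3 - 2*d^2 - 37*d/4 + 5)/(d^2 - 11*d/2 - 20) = (d^2 - 9*d/2 + 2)/(d - 8)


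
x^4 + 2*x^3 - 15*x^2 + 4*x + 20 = (x - 2)^2*(x + 1)*(x + 5)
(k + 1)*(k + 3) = k^2 + 4*k + 3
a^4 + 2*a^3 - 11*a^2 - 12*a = a*(a - 3)*(a + 1)*(a + 4)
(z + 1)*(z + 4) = z^2 + 5*z + 4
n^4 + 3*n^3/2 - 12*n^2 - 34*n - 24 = (n - 4)*(n + 3/2)*(n + 2)^2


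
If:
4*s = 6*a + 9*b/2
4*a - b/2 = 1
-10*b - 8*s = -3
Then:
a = 1/4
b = 0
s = 3/8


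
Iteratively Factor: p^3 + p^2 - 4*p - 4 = (p + 1)*(p^2 - 4) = (p + 1)*(p + 2)*(p - 2)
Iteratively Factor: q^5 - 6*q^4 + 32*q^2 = (q - 4)*(q^4 - 2*q^3 - 8*q^2) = q*(q - 4)*(q^3 - 2*q^2 - 8*q) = q*(q - 4)*(q + 2)*(q^2 - 4*q) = q^2*(q - 4)*(q + 2)*(q - 4)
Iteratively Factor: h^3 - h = (h)*(h^2 - 1) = h*(h + 1)*(h - 1)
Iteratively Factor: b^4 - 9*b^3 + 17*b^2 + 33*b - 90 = (b + 2)*(b^3 - 11*b^2 + 39*b - 45) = (b - 3)*(b + 2)*(b^2 - 8*b + 15) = (b - 5)*(b - 3)*(b + 2)*(b - 3)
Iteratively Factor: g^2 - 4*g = (g)*(g - 4)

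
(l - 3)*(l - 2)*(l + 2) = l^3 - 3*l^2 - 4*l + 12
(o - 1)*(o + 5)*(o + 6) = o^3 + 10*o^2 + 19*o - 30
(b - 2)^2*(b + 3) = b^3 - b^2 - 8*b + 12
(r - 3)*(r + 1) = r^2 - 2*r - 3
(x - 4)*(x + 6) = x^2 + 2*x - 24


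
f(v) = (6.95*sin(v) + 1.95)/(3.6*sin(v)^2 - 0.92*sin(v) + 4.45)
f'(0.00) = 1.65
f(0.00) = 0.44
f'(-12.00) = 0.61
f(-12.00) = 1.14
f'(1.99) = 0.01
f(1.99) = 1.25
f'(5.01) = 0.09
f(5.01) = -0.54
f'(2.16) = -0.05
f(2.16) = 1.25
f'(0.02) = 1.65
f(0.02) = 0.47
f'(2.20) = -0.08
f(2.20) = 1.25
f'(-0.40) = 1.11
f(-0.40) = -0.14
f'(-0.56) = 0.79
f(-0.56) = -0.29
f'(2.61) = -0.69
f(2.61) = 1.11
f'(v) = (-7.2*sin(v)*cos(v) + 0.92*cos(v))*(6.95*sin(v) + 1.95)/(3.6*sin(v)^2 - 0.92*sin(v) + 4.45)^2 + 6.95*cos(v)/(3.6*sin(v)^2 - 0.92*sin(v) + 4.45) = (-25.02*sin(v)^2 - 14.04*sin(v) + 32.7215)*cos(v)/(12.96*sin(v)^4 - 6.624*sin(v)^3 + 32.8864*sin(v)^2 - 8.188*sin(v) + 19.8025)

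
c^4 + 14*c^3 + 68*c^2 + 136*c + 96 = (c + 2)^2*(c + 4)*(c + 6)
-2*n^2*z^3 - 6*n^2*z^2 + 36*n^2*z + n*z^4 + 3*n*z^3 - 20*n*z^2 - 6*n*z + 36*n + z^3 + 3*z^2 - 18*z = (-2*n + z)*(z - 3)*(z + 6)*(n*z + 1)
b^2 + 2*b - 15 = (b - 3)*(b + 5)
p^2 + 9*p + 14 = (p + 2)*(p + 7)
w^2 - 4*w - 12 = (w - 6)*(w + 2)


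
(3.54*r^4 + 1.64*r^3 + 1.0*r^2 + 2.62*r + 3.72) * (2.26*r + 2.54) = 8.0004*r^5 + 12.698*r^4 + 6.4256*r^3 + 8.4612*r^2 + 15.062*r + 9.4488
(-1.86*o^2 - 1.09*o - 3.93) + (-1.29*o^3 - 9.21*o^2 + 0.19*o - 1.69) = -1.29*o^3 - 11.07*o^2 - 0.9*o - 5.62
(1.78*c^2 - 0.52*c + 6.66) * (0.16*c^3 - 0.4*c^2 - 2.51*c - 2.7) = 0.2848*c^5 - 0.7952*c^4 - 3.1942*c^3 - 6.1648*c^2 - 15.3126*c - 17.982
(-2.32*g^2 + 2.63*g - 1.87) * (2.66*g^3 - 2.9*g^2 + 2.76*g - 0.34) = -6.1712*g^5 + 13.7238*g^4 - 19.0044*g^3 + 13.4706*g^2 - 6.0554*g + 0.6358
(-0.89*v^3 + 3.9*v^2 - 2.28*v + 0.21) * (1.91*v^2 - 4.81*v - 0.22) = -1.6999*v^5 + 11.7299*v^4 - 22.918*v^3 + 10.5099*v^2 - 0.5085*v - 0.0462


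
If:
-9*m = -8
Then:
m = 8/9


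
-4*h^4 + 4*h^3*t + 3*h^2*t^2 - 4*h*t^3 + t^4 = (-2*h + t)^2*(-h + t)*(h + t)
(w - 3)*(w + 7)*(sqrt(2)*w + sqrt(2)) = sqrt(2)*w^3 + 5*sqrt(2)*w^2 - 17*sqrt(2)*w - 21*sqrt(2)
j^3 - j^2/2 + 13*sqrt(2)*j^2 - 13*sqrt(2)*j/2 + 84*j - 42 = (j - 1/2)*(j + 6*sqrt(2))*(j + 7*sqrt(2))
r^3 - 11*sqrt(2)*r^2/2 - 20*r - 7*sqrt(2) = (r - 7*sqrt(2))*(r + sqrt(2)/2)*(r + sqrt(2))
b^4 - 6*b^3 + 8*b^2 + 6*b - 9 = (b - 3)^2*(b - 1)*(b + 1)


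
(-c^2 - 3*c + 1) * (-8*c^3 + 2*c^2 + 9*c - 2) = 8*c^5 + 22*c^4 - 23*c^3 - 23*c^2 + 15*c - 2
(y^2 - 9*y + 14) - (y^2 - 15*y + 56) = 6*y - 42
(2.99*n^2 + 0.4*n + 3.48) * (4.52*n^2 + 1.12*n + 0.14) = 13.5148*n^4 + 5.1568*n^3 + 16.5962*n^2 + 3.9536*n + 0.4872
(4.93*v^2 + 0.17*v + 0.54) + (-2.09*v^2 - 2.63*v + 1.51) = 2.84*v^2 - 2.46*v + 2.05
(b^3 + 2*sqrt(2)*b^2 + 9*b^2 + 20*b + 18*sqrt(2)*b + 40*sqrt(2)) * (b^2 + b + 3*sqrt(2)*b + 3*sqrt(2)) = b^5 + 5*sqrt(2)*b^4 + 10*b^4 + 41*b^3 + 50*sqrt(2)*b^3 + 140*b^2 + 145*sqrt(2)*b^2 + 100*sqrt(2)*b + 348*b + 240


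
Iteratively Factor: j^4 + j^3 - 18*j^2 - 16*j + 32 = (j - 1)*(j^3 + 2*j^2 - 16*j - 32) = (j - 4)*(j - 1)*(j^2 + 6*j + 8) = (j - 4)*(j - 1)*(j + 4)*(j + 2)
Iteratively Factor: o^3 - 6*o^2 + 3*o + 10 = (o - 5)*(o^2 - o - 2) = (o - 5)*(o + 1)*(o - 2)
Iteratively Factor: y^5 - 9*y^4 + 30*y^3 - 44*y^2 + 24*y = (y - 2)*(y^4 - 7*y^3 + 16*y^2 - 12*y) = (y - 2)^2*(y^3 - 5*y^2 + 6*y) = (y - 2)^3*(y^2 - 3*y) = y*(y - 2)^3*(y - 3)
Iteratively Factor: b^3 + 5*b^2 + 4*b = (b)*(b^2 + 5*b + 4) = b*(b + 4)*(b + 1)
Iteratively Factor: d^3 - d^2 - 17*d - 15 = (d - 5)*(d^2 + 4*d + 3) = (d - 5)*(d + 1)*(d + 3)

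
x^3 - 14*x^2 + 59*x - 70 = (x - 7)*(x - 5)*(x - 2)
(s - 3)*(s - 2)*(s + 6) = s^3 + s^2 - 24*s + 36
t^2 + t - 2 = (t - 1)*(t + 2)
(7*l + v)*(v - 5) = 7*l*v - 35*l + v^2 - 5*v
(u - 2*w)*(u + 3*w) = u^2 + u*w - 6*w^2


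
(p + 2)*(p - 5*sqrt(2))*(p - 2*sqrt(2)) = p^3 - 7*sqrt(2)*p^2 + 2*p^2 - 14*sqrt(2)*p + 20*p + 40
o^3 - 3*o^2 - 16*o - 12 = (o - 6)*(o + 1)*(o + 2)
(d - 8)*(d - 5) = d^2 - 13*d + 40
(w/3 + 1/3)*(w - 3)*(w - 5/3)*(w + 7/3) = w^4/3 - 4*w^3/9 - 74*w^2/27 + 52*w/27 + 35/9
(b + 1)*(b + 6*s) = b^2 + 6*b*s + b + 6*s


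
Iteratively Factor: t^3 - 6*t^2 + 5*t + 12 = (t + 1)*(t^2 - 7*t + 12) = (t - 4)*(t + 1)*(t - 3)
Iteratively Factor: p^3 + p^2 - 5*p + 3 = (p - 1)*(p^2 + 2*p - 3) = (p - 1)*(p + 3)*(p - 1)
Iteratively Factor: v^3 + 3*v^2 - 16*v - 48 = (v - 4)*(v^2 + 7*v + 12) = (v - 4)*(v + 3)*(v + 4)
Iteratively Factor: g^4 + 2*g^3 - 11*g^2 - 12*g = (g + 1)*(g^3 + g^2 - 12*g) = (g + 1)*(g + 4)*(g^2 - 3*g) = g*(g + 1)*(g + 4)*(g - 3)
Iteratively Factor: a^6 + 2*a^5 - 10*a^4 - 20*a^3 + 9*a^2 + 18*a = (a - 1)*(a^5 + 3*a^4 - 7*a^3 - 27*a^2 - 18*a) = (a - 3)*(a - 1)*(a^4 + 6*a^3 + 11*a^2 + 6*a) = (a - 3)*(a - 1)*(a + 3)*(a^3 + 3*a^2 + 2*a) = (a - 3)*(a - 1)*(a + 2)*(a + 3)*(a^2 + a) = (a - 3)*(a - 1)*(a + 1)*(a + 2)*(a + 3)*(a)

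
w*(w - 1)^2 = w^3 - 2*w^2 + w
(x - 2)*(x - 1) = x^2 - 3*x + 2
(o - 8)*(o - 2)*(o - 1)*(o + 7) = o^4 - 4*o^3 - 51*o^2 + 166*o - 112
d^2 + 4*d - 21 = (d - 3)*(d + 7)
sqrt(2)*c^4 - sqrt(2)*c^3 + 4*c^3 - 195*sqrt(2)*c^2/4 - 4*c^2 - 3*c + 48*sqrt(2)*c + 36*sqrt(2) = (c - 3/2)*(c - 4*sqrt(2))*(c + 6*sqrt(2))*(sqrt(2)*c + sqrt(2)/2)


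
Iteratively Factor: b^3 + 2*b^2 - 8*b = (b - 2)*(b^2 + 4*b) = (b - 2)*(b + 4)*(b)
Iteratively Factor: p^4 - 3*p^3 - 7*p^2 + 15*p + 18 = (p + 1)*(p^3 - 4*p^2 - 3*p + 18) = (p + 1)*(p + 2)*(p^2 - 6*p + 9) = (p - 3)*(p + 1)*(p + 2)*(p - 3)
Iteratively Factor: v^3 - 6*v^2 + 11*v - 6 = (v - 2)*(v^2 - 4*v + 3) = (v - 3)*(v - 2)*(v - 1)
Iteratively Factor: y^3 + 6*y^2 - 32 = (y + 4)*(y^2 + 2*y - 8) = (y + 4)^2*(y - 2)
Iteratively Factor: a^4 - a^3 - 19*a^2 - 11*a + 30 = (a + 3)*(a^3 - 4*a^2 - 7*a + 10) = (a - 5)*(a + 3)*(a^2 + a - 2) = (a - 5)*(a + 2)*(a + 3)*(a - 1)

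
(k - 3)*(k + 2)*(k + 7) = k^3 + 6*k^2 - 13*k - 42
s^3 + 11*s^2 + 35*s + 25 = (s + 1)*(s + 5)^2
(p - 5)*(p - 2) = p^2 - 7*p + 10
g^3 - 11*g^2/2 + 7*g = g*(g - 7/2)*(g - 2)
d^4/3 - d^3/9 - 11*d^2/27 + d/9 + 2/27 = (d/3 + 1/3)*(d - 1)*(d - 2/3)*(d + 1/3)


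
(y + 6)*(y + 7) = y^2 + 13*y + 42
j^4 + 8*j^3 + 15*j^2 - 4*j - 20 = (j - 1)*(j + 2)^2*(j + 5)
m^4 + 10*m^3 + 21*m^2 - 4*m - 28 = (m - 1)*(m + 2)^2*(m + 7)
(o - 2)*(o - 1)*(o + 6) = o^3 + 3*o^2 - 16*o + 12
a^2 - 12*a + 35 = (a - 7)*(a - 5)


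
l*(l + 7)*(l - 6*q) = l^3 - 6*l^2*q + 7*l^2 - 42*l*q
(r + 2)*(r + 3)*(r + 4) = r^3 + 9*r^2 + 26*r + 24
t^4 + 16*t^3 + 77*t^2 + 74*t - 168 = (t - 1)*(t + 4)*(t + 6)*(t + 7)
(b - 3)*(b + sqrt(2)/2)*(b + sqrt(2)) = b^3 - 3*b^2 + 3*sqrt(2)*b^2/2 - 9*sqrt(2)*b/2 + b - 3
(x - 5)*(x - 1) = x^2 - 6*x + 5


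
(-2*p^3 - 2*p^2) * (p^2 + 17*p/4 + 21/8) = -2*p^5 - 21*p^4/2 - 55*p^3/4 - 21*p^2/4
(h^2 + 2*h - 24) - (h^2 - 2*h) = 4*h - 24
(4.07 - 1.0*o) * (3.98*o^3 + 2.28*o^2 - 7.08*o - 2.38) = -3.98*o^4 + 13.9186*o^3 + 16.3596*o^2 - 26.4356*o - 9.6866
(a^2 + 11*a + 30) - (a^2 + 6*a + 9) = 5*a + 21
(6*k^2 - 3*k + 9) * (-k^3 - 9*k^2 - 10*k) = -6*k^5 - 51*k^4 - 42*k^3 - 51*k^2 - 90*k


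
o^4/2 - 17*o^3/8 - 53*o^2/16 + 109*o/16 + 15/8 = (o/2 + 1)*(o - 5)*(o - 3/2)*(o + 1/4)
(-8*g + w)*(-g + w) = 8*g^2 - 9*g*w + w^2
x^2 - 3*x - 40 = (x - 8)*(x + 5)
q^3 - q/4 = q*(q - 1/2)*(q + 1/2)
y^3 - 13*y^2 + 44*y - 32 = (y - 8)*(y - 4)*(y - 1)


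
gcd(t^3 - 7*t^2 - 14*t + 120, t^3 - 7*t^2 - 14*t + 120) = t^3 - 7*t^2 - 14*t + 120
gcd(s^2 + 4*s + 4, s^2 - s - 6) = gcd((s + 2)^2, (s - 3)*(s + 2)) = s + 2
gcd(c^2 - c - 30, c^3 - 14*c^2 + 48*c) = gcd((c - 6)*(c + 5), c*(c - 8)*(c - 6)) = c - 6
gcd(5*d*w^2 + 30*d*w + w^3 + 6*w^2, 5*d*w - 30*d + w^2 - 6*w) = 5*d + w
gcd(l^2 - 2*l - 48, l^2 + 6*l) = l + 6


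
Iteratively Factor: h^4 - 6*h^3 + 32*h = (h + 2)*(h^3 - 8*h^2 + 16*h) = h*(h + 2)*(h^2 - 8*h + 16) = h*(h - 4)*(h + 2)*(h - 4)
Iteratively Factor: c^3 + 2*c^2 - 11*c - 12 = (c + 4)*(c^2 - 2*c - 3) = (c - 3)*(c + 4)*(c + 1)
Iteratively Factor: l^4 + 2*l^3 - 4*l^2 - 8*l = (l + 2)*(l^3 - 4*l) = l*(l + 2)*(l^2 - 4) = l*(l - 2)*(l + 2)*(l + 2)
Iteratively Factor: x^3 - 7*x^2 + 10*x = (x - 5)*(x^2 - 2*x) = x*(x - 5)*(x - 2)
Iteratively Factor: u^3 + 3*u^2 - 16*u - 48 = (u + 4)*(u^2 - u - 12) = (u - 4)*(u + 4)*(u + 3)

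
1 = 1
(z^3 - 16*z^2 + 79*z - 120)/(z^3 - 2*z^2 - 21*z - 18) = (-z^3 + 16*z^2 - 79*z + 120)/(-z^3 + 2*z^2 + 21*z + 18)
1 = 1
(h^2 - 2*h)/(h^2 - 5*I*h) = (h - 2)/(h - 5*I)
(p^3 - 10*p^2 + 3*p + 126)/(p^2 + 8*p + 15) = (p^2 - 13*p + 42)/(p + 5)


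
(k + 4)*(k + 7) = k^2 + 11*k + 28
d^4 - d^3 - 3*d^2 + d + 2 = (d - 2)*(d - 1)*(d + 1)^2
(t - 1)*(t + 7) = t^2 + 6*t - 7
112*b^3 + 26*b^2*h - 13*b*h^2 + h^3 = (-8*b + h)*(-7*b + h)*(2*b + h)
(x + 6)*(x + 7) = x^2 + 13*x + 42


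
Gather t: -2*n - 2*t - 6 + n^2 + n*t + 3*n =n^2 + n + t*(n - 2) - 6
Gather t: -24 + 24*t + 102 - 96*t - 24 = 54 - 72*t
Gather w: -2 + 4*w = 4*w - 2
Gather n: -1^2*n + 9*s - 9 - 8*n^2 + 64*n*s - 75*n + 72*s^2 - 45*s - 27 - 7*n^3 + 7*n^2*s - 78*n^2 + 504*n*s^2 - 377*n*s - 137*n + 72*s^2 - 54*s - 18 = -7*n^3 + n^2*(7*s - 86) + n*(504*s^2 - 313*s - 213) + 144*s^2 - 90*s - 54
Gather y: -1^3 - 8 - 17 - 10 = -36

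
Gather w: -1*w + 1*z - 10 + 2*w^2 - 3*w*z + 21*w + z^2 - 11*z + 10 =2*w^2 + w*(20 - 3*z) + z^2 - 10*z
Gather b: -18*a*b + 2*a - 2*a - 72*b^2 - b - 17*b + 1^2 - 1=-72*b^2 + b*(-18*a - 18)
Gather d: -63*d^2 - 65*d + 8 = -63*d^2 - 65*d + 8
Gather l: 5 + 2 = 7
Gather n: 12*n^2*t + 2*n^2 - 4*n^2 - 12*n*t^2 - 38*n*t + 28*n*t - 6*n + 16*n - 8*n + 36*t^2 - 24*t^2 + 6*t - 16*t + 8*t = n^2*(12*t - 2) + n*(-12*t^2 - 10*t + 2) + 12*t^2 - 2*t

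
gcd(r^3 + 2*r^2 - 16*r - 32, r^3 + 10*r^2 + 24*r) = r + 4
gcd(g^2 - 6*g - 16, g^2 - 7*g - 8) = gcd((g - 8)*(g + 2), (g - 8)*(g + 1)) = g - 8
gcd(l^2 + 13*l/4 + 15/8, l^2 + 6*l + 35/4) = l + 5/2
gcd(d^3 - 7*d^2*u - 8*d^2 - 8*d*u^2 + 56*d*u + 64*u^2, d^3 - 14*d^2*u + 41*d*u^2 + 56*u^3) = -d^2 + 7*d*u + 8*u^2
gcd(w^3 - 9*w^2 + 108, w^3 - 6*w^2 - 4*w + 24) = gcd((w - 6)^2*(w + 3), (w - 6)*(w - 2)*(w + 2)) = w - 6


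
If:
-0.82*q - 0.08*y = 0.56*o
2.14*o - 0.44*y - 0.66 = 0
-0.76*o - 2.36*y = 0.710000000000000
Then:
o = 0.23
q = -0.12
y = -0.38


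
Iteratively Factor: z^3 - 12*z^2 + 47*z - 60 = (z - 3)*(z^2 - 9*z + 20) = (z - 4)*(z - 3)*(z - 5)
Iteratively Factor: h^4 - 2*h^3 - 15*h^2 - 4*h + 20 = (h - 5)*(h^3 + 3*h^2 - 4) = (h - 5)*(h + 2)*(h^2 + h - 2) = (h - 5)*(h + 2)^2*(h - 1)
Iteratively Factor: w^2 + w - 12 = (w - 3)*(w + 4)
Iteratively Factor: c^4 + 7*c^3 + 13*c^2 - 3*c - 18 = (c + 3)*(c^3 + 4*c^2 + c - 6) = (c + 3)^2*(c^2 + c - 2) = (c + 2)*(c + 3)^2*(c - 1)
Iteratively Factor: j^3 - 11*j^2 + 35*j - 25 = (j - 1)*(j^2 - 10*j + 25) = (j - 5)*(j - 1)*(j - 5)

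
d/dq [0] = 0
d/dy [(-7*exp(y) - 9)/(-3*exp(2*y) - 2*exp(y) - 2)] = (-21*exp(2*y) - 54*exp(y) - 4)*exp(y)/(9*exp(4*y) + 12*exp(3*y) + 16*exp(2*y) + 8*exp(y) + 4)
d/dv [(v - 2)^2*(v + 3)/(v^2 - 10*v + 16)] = (v^2 - 16*v - 2)/(v^2 - 16*v + 64)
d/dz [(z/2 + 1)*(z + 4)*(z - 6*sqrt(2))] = 3*z^2/2 - 6*sqrt(2)*z + 6*z - 18*sqrt(2) + 4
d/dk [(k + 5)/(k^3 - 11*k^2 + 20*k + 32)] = (k^3 - 11*k^2 + 20*k - (k + 5)*(3*k^2 - 22*k + 20) + 32)/(k^3 - 11*k^2 + 20*k + 32)^2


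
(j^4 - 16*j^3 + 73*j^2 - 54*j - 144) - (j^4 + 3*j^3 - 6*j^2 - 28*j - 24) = -19*j^3 + 79*j^2 - 26*j - 120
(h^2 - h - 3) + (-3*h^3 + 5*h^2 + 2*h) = -3*h^3 + 6*h^2 + h - 3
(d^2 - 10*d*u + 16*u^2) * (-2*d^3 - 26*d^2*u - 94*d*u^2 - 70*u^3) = -2*d^5 - 6*d^4*u + 134*d^3*u^2 + 454*d^2*u^3 - 804*d*u^4 - 1120*u^5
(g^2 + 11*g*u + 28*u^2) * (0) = 0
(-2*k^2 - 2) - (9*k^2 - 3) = 1 - 11*k^2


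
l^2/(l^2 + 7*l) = l/(l + 7)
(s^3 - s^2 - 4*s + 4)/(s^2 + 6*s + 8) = (s^2 - 3*s + 2)/(s + 4)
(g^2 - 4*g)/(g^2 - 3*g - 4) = g/(g + 1)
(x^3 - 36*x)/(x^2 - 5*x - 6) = x*(x + 6)/(x + 1)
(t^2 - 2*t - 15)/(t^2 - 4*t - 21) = (t - 5)/(t - 7)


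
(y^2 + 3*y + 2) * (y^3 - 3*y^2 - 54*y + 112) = y^5 - 61*y^3 - 56*y^2 + 228*y + 224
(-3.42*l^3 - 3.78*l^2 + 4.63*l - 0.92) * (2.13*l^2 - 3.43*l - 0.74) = -7.2846*l^5 + 3.6792*l^4 + 25.3581*l^3 - 15.0433*l^2 - 0.2706*l + 0.6808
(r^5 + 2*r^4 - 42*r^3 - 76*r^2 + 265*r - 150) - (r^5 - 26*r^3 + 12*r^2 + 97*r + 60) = 2*r^4 - 16*r^3 - 88*r^2 + 168*r - 210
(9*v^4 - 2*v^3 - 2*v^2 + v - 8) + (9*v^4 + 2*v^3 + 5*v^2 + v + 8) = 18*v^4 + 3*v^2 + 2*v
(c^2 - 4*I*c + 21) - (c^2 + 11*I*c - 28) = -15*I*c + 49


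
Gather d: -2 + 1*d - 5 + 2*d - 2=3*d - 9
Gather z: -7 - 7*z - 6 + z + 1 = -6*z - 12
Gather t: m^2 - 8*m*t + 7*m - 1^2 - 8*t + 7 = m^2 + 7*m + t*(-8*m - 8) + 6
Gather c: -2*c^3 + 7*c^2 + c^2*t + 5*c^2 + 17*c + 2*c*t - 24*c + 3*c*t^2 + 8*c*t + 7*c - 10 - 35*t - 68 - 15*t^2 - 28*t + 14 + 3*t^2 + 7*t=-2*c^3 + c^2*(t + 12) + c*(3*t^2 + 10*t) - 12*t^2 - 56*t - 64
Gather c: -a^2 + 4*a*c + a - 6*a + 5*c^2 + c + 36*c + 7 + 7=-a^2 - 5*a + 5*c^2 + c*(4*a + 37) + 14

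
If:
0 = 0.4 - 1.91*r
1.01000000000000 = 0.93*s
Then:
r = 0.21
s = 1.09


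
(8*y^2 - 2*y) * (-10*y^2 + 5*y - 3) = -80*y^4 + 60*y^3 - 34*y^2 + 6*y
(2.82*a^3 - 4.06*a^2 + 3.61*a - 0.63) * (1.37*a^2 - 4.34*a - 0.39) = 3.8634*a^5 - 17.801*a^4 + 21.4663*a^3 - 14.9471*a^2 + 1.3263*a + 0.2457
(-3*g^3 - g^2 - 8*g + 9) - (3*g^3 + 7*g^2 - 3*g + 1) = -6*g^3 - 8*g^2 - 5*g + 8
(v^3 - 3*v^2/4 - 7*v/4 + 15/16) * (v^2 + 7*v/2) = v^5 + 11*v^4/4 - 35*v^3/8 - 83*v^2/16 + 105*v/32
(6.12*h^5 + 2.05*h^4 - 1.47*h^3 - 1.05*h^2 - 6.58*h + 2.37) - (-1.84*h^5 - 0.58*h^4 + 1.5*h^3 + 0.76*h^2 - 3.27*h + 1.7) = 7.96*h^5 + 2.63*h^4 - 2.97*h^3 - 1.81*h^2 - 3.31*h + 0.67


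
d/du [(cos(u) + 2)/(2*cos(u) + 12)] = -2*sin(u)/(cos(u) + 6)^2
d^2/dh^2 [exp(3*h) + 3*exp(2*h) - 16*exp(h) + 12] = (9*exp(2*h) + 12*exp(h) - 16)*exp(h)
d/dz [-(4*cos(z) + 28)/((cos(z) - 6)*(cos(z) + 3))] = 4*(sin(z)^2 - 14*cos(z) + 2)*sin(z)/((cos(z) - 6)^2*(cos(z) + 3)^2)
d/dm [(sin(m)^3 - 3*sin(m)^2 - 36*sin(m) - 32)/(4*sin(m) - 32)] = (2*sin(m) + 5)*cos(m)/4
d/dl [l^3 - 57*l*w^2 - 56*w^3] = 3*l^2 - 57*w^2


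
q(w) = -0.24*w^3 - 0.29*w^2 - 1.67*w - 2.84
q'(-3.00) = -6.41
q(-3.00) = 6.04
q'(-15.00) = -154.97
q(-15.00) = 766.96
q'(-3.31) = -7.64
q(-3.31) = 8.21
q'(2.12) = -6.14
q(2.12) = -9.97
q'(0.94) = -2.85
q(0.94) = -4.87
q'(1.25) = -3.52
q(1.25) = -5.85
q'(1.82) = -5.11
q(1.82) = -8.29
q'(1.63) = -4.53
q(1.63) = -7.37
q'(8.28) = -55.83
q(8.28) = -172.79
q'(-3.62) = -9.01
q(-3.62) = 10.79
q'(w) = -0.72*w^2 - 0.58*w - 1.67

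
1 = 1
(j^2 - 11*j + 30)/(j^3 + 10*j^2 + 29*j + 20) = (j^2 - 11*j + 30)/(j^3 + 10*j^2 + 29*j + 20)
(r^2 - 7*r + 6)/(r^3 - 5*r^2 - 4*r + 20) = (r^2 - 7*r + 6)/(r^3 - 5*r^2 - 4*r + 20)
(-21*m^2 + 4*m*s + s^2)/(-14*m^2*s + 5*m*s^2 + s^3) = (-3*m + s)/(s*(-2*m + s))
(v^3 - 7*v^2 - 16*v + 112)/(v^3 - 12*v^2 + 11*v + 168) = (v^2 - 16)/(v^2 - 5*v - 24)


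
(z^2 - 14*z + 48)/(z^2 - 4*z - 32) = (z - 6)/(z + 4)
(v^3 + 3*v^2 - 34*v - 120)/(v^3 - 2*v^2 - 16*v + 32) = (v^2 - v - 30)/(v^2 - 6*v + 8)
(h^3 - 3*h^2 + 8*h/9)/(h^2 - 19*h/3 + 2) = h*(3*h - 8)/(3*(h - 6))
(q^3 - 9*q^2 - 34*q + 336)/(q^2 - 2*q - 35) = (q^2 - 2*q - 48)/(q + 5)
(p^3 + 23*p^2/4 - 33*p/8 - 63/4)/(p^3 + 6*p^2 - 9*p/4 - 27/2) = (4*p - 7)/(2*(2*p - 3))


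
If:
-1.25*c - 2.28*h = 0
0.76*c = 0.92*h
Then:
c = 0.00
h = 0.00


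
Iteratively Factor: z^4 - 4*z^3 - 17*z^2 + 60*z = (z)*(z^3 - 4*z^2 - 17*z + 60) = z*(z + 4)*(z^2 - 8*z + 15) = z*(z - 5)*(z + 4)*(z - 3)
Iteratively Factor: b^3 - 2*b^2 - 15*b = (b + 3)*(b^2 - 5*b) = (b - 5)*(b + 3)*(b)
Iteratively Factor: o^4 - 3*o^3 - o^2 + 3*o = (o)*(o^3 - 3*o^2 - o + 3) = o*(o - 3)*(o^2 - 1) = o*(o - 3)*(o - 1)*(o + 1)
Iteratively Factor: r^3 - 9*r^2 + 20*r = (r - 5)*(r^2 - 4*r) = (r - 5)*(r - 4)*(r)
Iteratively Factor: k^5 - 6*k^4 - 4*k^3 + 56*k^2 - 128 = (k + 2)*(k^4 - 8*k^3 + 12*k^2 + 32*k - 64) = (k - 4)*(k + 2)*(k^3 - 4*k^2 - 4*k + 16) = (k - 4)*(k + 2)^2*(k^2 - 6*k + 8) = (k - 4)*(k - 2)*(k + 2)^2*(k - 4)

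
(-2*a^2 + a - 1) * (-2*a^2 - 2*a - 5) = 4*a^4 + 2*a^3 + 10*a^2 - 3*a + 5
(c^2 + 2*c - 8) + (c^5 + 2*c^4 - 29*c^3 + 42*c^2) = c^5 + 2*c^4 - 29*c^3 + 43*c^2 + 2*c - 8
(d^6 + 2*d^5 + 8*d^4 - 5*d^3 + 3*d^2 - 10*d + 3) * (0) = 0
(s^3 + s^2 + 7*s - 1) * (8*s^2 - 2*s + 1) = 8*s^5 + 6*s^4 + 55*s^3 - 21*s^2 + 9*s - 1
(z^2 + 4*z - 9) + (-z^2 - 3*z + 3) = z - 6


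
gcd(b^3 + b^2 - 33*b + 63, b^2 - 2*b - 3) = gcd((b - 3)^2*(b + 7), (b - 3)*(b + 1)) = b - 3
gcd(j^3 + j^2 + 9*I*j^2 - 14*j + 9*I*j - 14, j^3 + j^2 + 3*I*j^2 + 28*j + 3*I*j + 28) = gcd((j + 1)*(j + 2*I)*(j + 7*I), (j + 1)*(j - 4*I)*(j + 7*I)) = j^2 + j*(1 + 7*I) + 7*I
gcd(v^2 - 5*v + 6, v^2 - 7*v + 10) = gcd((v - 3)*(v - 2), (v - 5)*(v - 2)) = v - 2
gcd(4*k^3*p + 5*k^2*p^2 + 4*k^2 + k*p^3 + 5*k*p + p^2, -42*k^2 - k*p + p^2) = 1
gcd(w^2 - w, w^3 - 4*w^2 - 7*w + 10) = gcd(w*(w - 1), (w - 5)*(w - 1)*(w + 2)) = w - 1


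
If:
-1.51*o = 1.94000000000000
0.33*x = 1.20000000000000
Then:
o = -1.28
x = 3.64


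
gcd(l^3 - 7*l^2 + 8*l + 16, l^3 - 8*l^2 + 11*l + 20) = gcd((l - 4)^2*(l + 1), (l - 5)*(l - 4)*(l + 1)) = l^2 - 3*l - 4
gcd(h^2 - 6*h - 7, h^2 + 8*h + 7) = h + 1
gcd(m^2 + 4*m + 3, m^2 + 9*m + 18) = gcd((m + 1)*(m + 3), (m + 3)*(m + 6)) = m + 3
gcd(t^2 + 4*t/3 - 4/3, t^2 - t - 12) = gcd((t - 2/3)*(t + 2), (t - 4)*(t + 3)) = 1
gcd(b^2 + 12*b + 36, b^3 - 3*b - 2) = 1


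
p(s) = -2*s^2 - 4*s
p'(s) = -4*s - 4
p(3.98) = -47.60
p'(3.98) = -19.92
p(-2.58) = -2.99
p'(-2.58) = 6.32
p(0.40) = -1.92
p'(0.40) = -5.60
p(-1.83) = 0.62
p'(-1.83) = 3.32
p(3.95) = -47.00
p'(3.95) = -19.80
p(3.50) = -38.50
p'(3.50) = -18.00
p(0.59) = -3.06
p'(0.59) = -6.36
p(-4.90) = -28.42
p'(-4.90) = 15.60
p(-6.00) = -48.00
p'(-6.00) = 20.00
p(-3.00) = -6.00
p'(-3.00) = 8.00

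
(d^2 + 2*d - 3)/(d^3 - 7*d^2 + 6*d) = (d + 3)/(d*(d - 6))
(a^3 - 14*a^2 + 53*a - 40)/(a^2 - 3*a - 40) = (a^2 - 6*a + 5)/(a + 5)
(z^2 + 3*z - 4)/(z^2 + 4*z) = (z - 1)/z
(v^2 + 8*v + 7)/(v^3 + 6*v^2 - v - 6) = (v + 7)/(v^2 + 5*v - 6)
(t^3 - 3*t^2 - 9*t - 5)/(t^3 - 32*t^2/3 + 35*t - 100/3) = 3*(t^2 + 2*t + 1)/(3*t^2 - 17*t + 20)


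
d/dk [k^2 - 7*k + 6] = 2*k - 7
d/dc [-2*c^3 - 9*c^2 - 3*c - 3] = -6*c^2 - 18*c - 3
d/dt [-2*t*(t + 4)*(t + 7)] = -6*t^2 - 44*t - 56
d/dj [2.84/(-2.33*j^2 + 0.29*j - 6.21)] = (13.2344*j - 0.8236)/(2.33*j^2 - 0.29*j + 6.21)^2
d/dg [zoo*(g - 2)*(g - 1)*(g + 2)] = zoo*(g^2 + g + 1)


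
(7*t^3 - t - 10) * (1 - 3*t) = -21*t^4 + 7*t^3 + 3*t^2 + 29*t - 10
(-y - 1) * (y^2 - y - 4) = -y^3 + 5*y + 4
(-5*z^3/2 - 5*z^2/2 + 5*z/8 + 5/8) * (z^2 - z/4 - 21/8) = -5*z^5/2 - 15*z^4/8 + 125*z^3/16 + 225*z^2/32 - 115*z/64 - 105/64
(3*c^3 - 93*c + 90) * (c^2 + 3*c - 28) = 3*c^5 + 9*c^4 - 177*c^3 - 189*c^2 + 2874*c - 2520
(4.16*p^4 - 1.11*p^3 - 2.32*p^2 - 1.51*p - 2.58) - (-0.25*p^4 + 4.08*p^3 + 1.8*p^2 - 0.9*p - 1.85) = 4.41*p^4 - 5.19*p^3 - 4.12*p^2 - 0.61*p - 0.73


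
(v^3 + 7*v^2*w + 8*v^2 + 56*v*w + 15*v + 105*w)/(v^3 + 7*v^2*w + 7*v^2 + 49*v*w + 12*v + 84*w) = (v + 5)/(v + 4)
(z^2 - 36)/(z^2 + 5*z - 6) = (z - 6)/(z - 1)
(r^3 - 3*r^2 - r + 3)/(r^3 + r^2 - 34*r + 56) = (r^3 - 3*r^2 - r + 3)/(r^3 + r^2 - 34*r + 56)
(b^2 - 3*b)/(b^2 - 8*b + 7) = b*(b - 3)/(b^2 - 8*b + 7)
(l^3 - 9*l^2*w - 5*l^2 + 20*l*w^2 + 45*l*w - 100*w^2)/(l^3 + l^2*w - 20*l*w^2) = (l^2 - 5*l*w - 5*l + 25*w)/(l*(l + 5*w))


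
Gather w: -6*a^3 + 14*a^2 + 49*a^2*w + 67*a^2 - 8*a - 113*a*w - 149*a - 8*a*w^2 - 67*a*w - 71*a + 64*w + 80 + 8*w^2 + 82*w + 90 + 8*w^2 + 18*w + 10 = -6*a^3 + 81*a^2 - 228*a + w^2*(16 - 8*a) + w*(49*a^2 - 180*a + 164) + 180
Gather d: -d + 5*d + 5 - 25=4*d - 20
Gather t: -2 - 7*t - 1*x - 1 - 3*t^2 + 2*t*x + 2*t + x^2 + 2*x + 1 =-3*t^2 + t*(2*x - 5) + x^2 + x - 2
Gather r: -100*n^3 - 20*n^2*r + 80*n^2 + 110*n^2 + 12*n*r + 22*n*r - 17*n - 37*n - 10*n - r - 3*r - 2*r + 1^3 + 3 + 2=-100*n^3 + 190*n^2 - 64*n + r*(-20*n^2 + 34*n - 6) + 6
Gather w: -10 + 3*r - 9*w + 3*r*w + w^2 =3*r + w^2 + w*(3*r - 9) - 10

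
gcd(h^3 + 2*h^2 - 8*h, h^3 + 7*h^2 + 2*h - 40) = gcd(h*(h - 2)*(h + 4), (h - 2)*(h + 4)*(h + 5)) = h^2 + 2*h - 8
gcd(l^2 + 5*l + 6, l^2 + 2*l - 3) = l + 3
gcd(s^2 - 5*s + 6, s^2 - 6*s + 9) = s - 3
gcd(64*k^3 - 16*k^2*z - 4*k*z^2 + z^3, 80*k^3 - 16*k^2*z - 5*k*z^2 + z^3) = -16*k^2 + z^2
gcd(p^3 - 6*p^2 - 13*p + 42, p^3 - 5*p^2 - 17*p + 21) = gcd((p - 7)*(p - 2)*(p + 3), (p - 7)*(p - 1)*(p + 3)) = p^2 - 4*p - 21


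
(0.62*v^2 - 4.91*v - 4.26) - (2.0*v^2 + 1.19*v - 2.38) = -1.38*v^2 - 6.1*v - 1.88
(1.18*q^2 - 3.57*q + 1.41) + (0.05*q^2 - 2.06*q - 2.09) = 1.23*q^2 - 5.63*q - 0.68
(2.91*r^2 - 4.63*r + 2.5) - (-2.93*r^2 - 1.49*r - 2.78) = 5.84*r^2 - 3.14*r + 5.28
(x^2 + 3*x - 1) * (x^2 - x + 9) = x^4 + 2*x^3 + 5*x^2 + 28*x - 9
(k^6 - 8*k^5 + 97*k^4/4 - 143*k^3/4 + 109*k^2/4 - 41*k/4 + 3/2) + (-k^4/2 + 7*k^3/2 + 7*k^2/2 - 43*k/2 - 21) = k^6 - 8*k^5 + 95*k^4/4 - 129*k^3/4 + 123*k^2/4 - 127*k/4 - 39/2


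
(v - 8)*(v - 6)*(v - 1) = v^3 - 15*v^2 + 62*v - 48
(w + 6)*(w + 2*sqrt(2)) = w^2 + 2*sqrt(2)*w + 6*w + 12*sqrt(2)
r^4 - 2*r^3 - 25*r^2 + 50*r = r*(r - 5)*(r - 2)*(r + 5)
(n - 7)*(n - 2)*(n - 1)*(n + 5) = n^4 - 5*n^3 - 27*n^2 + 101*n - 70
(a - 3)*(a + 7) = a^2 + 4*a - 21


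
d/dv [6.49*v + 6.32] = 6.49000000000000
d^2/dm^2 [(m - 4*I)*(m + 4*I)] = 2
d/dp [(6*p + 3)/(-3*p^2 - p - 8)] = 9*(2*p^2 + 2*p - 5)/(9*p^4 + 6*p^3 + 49*p^2 + 16*p + 64)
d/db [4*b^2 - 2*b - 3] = 8*b - 2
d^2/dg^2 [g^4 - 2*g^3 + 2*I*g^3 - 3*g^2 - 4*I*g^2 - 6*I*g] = 12*g^2 + 12*g*(-1 + I) - 6 - 8*I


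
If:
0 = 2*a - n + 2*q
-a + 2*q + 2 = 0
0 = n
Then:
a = 2/3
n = 0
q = -2/3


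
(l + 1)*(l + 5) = l^2 + 6*l + 5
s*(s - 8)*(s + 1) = s^3 - 7*s^2 - 8*s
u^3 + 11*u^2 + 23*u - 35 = (u - 1)*(u + 5)*(u + 7)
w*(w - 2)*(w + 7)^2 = w^4 + 12*w^3 + 21*w^2 - 98*w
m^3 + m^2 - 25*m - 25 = (m - 5)*(m + 1)*(m + 5)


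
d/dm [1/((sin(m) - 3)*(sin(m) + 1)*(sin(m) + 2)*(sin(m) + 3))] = (-4*sin(m)^3 - 9*sin(m)^2 + 14*sin(m) + 27)*cos(m)/((sin(m) - 3)^2*(sin(m) + 1)^2*(sin(m) + 2)^2*(sin(m) + 3)^2)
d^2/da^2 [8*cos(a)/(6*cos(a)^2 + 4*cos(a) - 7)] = 8*(24*(1 - cos(a)^2)^2 - 36*cos(a)^5 - 180*cos(a)^3 + 20*cos(a)^2 + 203*cos(a) + 32)/(6*cos(a)^2 + 4*cos(a) - 7)^3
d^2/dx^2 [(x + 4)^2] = 2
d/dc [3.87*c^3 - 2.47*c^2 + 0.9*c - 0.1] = 11.61*c^2 - 4.94*c + 0.9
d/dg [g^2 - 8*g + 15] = 2*g - 8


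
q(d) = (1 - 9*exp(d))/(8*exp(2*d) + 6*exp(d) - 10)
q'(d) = (1 - 9*exp(d))*(-16*exp(2*d) - 6*exp(d))/(8*exp(2*d) + 6*exp(d) - 10)^2 - 9*exp(d)/(8*exp(2*d) + 6*exp(d) - 10) = (18*exp(2*d) - 4*exp(d) + 21)*exp(d)/(16*exp(4*d) + 24*exp(3*d) - 31*exp(2*d) - 30*exp(d) + 25)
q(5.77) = -0.00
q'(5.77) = 0.00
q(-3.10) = -0.06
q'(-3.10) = 0.04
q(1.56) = -0.21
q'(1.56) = 0.20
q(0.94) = -0.38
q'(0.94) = 0.39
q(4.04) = -0.02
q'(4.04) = 0.02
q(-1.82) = 0.05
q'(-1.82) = 0.17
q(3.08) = -0.05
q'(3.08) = 0.05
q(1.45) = -0.23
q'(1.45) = 0.22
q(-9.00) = -0.10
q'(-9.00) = 0.00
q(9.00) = 0.00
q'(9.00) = 0.00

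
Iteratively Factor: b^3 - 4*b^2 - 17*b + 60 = (b - 5)*(b^2 + b - 12) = (b - 5)*(b - 3)*(b + 4)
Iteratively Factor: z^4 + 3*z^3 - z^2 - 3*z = (z + 1)*(z^3 + 2*z^2 - 3*z) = (z + 1)*(z + 3)*(z^2 - z) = z*(z + 1)*(z + 3)*(z - 1)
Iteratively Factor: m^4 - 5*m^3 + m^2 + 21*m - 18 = (m + 2)*(m^3 - 7*m^2 + 15*m - 9) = (m - 1)*(m + 2)*(m^2 - 6*m + 9) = (m - 3)*(m - 1)*(m + 2)*(m - 3)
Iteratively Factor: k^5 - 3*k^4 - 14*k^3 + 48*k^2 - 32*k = (k - 1)*(k^4 - 2*k^3 - 16*k^2 + 32*k) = (k - 1)*(k + 4)*(k^3 - 6*k^2 + 8*k) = k*(k - 1)*(k + 4)*(k^2 - 6*k + 8) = k*(k - 2)*(k - 1)*(k + 4)*(k - 4)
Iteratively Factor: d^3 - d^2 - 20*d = (d)*(d^2 - d - 20) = d*(d - 5)*(d + 4)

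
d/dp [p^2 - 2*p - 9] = 2*p - 2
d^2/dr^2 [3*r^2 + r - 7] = 6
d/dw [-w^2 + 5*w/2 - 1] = 5/2 - 2*w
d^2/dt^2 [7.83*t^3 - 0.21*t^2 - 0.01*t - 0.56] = 46.98*t - 0.42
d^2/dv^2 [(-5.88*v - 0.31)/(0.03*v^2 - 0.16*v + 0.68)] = (-(0.06*v - 0.16)*(0.12*v - 0.32)*(5.88*v + 0.31) + (1.0584*v - 1.863)*(0.03*v^2 - 0.16*v + 0.68))/(0.03*v^2 - 0.16*v + 0.68)^3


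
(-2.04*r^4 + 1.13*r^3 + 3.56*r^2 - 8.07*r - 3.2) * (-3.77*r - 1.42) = 7.6908*r^5 - 1.3633*r^4 - 15.0258*r^3 + 25.3687*r^2 + 23.5234*r + 4.544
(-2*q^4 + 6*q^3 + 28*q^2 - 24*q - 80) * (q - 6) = -2*q^5 + 18*q^4 - 8*q^3 - 192*q^2 + 64*q + 480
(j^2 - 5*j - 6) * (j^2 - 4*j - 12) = j^4 - 9*j^3 + 2*j^2 + 84*j + 72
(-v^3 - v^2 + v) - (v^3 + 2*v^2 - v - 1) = -2*v^3 - 3*v^2 + 2*v + 1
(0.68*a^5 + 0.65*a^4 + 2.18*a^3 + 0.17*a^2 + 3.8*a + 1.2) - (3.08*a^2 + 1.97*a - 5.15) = 0.68*a^5 + 0.65*a^4 + 2.18*a^3 - 2.91*a^2 + 1.83*a + 6.35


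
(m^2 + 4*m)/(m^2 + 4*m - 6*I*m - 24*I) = m/(m - 6*I)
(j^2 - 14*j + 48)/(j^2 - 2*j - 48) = (j - 6)/(j + 6)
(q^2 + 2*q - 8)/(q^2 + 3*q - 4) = (q - 2)/(q - 1)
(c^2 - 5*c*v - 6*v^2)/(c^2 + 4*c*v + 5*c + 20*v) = (c^2 - 5*c*v - 6*v^2)/(c^2 + 4*c*v + 5*c + 20*v)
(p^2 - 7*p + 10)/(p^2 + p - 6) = (p - 5)/(p + 3)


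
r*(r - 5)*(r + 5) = r^3 - 25*r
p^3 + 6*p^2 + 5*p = p*(p + 1)*(p + 5)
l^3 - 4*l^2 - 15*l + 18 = (l - 6)*(l - 1)*(l + 3)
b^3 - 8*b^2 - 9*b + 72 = (b - 8)*(b - 3)*(b + 3)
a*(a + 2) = a^2 + 2*a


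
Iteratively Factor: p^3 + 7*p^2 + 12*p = (p)*(p^2 + 7*p + 12) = p*(p + 3)*(p + 4)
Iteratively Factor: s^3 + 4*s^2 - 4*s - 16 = (s + 4)*(s^2 - 4) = (s + 2)*(s + 4)*(s - 2)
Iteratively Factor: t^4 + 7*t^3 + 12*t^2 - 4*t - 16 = (t + 4)*(t^3 + 3*t^2 - 4) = (t + 2)*(t + 4)*(t^2 + t - 2) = (t - 1)*(t + 2)*(t + 4)*(t + 2)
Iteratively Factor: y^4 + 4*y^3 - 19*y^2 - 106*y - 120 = (y + 4)*(y^3 - 19*y - 30) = (y + 3)*(y + 4)*(y^2 - 3*y - 10) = (y - 5)*(y + 3)*(y + 4)*(y + 2)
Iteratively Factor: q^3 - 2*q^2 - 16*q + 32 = (q + 4)*(q^2 - 6*q + 8) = (q - 2)*(q + 4)*(q - 4)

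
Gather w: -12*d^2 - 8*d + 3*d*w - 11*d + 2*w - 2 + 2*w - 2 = -12*d^2 - 19*d + w*(3*d + 4) - 4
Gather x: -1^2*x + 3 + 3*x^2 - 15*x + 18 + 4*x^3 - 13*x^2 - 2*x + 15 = 4*x^3 - 10*x^2 - 18*x + 36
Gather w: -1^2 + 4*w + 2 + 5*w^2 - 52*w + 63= 5*w^2 - 48*w + 64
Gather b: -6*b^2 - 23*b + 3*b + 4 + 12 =-6*b^2 - 20*b + 16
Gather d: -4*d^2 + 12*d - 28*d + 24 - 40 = -4*d^2 - 16*d - 16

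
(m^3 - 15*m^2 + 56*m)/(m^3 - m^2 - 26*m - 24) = m*(-m^2 + 15*m - 56)/(-m^3 + m^2 + 26*m + 24)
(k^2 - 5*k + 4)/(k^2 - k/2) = 2*(k^2 - 5*k + 4)/(k*(2*k - 1))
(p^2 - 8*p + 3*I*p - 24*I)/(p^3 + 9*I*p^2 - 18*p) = (p - 8)/(p*(p + 6*I))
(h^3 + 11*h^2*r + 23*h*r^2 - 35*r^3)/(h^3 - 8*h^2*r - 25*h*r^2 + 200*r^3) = (h^2 + 6*h*r - 7*r^2)/(h^2 - 13*h*r + 40*r^2)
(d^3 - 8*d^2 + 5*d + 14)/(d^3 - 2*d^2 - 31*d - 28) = (d - 2)/(d + 4)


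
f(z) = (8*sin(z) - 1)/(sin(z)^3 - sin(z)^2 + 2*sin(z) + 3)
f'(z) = (8*sin(z) - 1)*(-3*sin(z)^2*cos(z) + 2*sin(z)*cos(z) - 2*cos(z))/(sin(z)^3 - sin(z)^2 + 2*sin(z) + 3)^2 + 8*cos(z)/(sin(z)^3 - sin(z)^2 + 2*sin(z) + 3)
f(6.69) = 0.59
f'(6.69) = 1.74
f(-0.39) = -1.98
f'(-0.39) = 6.50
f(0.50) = 0.74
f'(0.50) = 1.54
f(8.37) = 1.28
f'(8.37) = -0.51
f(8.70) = 1.03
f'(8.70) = -1.07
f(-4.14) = 1.25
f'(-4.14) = -0.59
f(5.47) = -10.71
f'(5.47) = 66.96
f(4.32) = 17.10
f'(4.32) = -79.20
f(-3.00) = -0.79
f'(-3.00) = -3.62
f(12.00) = -3.57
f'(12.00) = 12.53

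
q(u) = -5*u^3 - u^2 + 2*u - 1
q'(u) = -15*u^2 - 2*u + 2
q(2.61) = -91.49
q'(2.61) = -105.40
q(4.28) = -402.77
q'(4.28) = -281.34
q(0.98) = -4.71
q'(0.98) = -14.37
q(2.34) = -65.86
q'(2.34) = -84.81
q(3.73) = -266.93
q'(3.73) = -214.15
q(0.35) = -0.64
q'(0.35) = -0.54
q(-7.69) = 2198.27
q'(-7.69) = -869.66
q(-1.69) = 16.90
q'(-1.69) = -37.46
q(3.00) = -139.00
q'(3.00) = -139.00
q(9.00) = -3709.00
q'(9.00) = -1231.00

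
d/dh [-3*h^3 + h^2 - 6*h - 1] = -9*h^2 + 2*h - 6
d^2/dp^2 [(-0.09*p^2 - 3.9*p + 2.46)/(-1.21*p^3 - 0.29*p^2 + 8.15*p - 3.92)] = (0.263538*p^6 + 34.25994*p^5 - 29.683962*p^4 + 58.2132539999999*p^3 - 78.2812079999999*p^2 + 78.293772*p - 69.245292)/(1.771561*p^9 + 1.273767*p^8 - 35.491962*p^7 + 0.0831949999999999*p^6 + 247.310598*p^5 - 173.165889*p^4 - 541.152863*p^3 + 794.497368*p^2 - 375.70848*p + 60.236288)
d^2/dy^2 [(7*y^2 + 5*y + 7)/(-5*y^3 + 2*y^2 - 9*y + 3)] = 2*(-175*y^6 - 375*y^5 + 45*y^4 - 96*y^3 - 1353*y^2 + 153*y - 723)/(125*y^9 - 150*y^8 + 735*y^7 - 773*y^6 + 1503*y^5 - 1332*y^4 + 1188*y^3 - 783*y^2 + 243*y - 27)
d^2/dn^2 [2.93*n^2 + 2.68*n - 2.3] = 5.86000000000000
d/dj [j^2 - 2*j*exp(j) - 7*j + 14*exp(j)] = -2*j*exp(j) + 2*j + 12*exp(j) - 7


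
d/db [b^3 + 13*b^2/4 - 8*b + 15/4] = 3*b^2 + 13*b/2 - 8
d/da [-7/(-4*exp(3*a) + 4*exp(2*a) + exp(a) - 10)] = (-84*exp(2*a) + 56*exp(a) + 7)*exp(a)/(4*exp(3*a) - 4*exp(2*a) - exp(a) + 10)^2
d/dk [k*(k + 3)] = 2*k + 3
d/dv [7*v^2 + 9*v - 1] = 14*v + 9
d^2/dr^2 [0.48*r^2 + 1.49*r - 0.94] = 0.960000000000000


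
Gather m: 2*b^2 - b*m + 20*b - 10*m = 2*b^2 + 20*b + m*(-b - 10)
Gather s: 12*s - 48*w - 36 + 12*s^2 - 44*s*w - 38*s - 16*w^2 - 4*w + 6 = 12*s^2 + s*(-44*w - 26) - 16*w^2 - 52*w - 30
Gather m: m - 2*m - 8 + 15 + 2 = 9 - m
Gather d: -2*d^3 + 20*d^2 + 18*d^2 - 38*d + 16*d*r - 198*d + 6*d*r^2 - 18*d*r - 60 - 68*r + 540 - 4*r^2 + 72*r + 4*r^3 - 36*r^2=-2*d^3 + 38*d^2 + d*(6*r^2 - 2*r - 236) + 4*r^3 - 40*r^2 + 4*r + 480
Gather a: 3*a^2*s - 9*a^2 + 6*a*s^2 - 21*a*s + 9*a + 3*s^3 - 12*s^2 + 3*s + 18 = a^2*(3*s - 9) + a*(6*s^2 - 21*s + 9) + 3*s^3 - 12*s^2 + 3*s + 18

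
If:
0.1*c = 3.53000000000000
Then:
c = 35.30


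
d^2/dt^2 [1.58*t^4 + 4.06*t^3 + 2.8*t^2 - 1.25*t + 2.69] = 18.96*t^2 + 24.36*t + 5.6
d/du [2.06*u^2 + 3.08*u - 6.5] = 4.12*u + 3.08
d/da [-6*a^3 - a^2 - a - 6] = -18*a^2 - 2*a - 1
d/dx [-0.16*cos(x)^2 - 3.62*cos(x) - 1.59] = (0.32*cos(x) + 3.62)*sin(x)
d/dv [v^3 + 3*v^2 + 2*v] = 3*v^2 + 6*v + 2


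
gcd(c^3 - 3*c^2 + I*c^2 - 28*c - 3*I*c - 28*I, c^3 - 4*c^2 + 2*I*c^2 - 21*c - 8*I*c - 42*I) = c - 7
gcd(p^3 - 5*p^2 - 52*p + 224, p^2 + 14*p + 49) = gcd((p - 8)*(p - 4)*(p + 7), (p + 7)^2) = p + 7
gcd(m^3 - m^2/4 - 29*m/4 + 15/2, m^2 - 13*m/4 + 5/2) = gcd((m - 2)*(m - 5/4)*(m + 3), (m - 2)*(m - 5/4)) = m^2 - 13*m/4 + 5/2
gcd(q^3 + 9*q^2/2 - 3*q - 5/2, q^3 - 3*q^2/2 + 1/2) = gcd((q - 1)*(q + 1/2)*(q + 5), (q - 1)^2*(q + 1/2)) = q^2 - q/2 - 1/2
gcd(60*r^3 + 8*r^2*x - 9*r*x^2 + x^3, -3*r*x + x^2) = 1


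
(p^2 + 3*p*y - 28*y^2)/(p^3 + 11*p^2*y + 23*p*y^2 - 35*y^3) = (-p + 4*y)/(-p^2 - 4*p*y + 5*y^2)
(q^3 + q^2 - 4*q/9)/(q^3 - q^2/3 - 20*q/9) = (3*q - 1)/(3*q - 5)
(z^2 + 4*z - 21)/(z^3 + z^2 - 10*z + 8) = (z^2 + 4*z - 21)/(z^3 + z^2 - 10*z + 8)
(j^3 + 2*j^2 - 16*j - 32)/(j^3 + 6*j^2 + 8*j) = (j - 4)/j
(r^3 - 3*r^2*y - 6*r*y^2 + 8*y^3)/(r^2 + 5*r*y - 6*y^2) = (r^2 - 2*r*y - 8*y^2)/(r + 6*y)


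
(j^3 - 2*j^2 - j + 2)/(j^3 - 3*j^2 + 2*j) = (j + 1)/j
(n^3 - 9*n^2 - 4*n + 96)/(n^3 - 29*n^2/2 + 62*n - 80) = 2*(n + 3)/(2*n - 5)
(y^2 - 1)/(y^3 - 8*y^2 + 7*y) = (y + 1)/(y*(y - 7))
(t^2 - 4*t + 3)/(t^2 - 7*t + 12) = (t - 1)/(t - 4)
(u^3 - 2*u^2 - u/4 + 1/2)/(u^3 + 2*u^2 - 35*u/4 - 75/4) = (4*u^3 - 8*u^2 - u + 2)/(4*u^3 + 8*u^2 - 35*u - 75)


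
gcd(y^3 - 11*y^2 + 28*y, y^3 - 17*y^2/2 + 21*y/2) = y^2 - 7*y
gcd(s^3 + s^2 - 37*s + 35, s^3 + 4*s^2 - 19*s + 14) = s^2 + 6*s - 7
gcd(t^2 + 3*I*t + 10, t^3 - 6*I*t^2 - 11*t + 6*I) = t - 2*I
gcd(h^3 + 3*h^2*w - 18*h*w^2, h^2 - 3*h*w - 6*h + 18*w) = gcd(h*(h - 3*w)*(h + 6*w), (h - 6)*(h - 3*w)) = -h + 3*w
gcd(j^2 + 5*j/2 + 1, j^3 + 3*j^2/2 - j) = j + 2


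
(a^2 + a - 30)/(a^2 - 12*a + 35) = (a + 6)/(a - 7)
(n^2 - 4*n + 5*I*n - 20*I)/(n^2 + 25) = (n - 4)/(n - 5*I)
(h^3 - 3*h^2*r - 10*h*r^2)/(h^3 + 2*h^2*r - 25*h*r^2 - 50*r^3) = h/(h + 5*r)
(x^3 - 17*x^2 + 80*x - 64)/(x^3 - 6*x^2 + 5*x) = (x^2 - 16*x + 64)/(x*(x - 5))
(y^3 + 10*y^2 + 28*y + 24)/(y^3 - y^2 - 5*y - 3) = (y^3 + 10*y^2 + 28*y + 24)/(y^3 - y^2 - 5*y - 3)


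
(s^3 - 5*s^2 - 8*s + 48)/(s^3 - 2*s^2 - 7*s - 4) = (s^2 - s - 12)/(s^2 + 2*s + 1)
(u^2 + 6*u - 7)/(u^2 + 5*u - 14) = (u - 1)/(u - 2)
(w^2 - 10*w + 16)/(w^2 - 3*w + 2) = (w - 8)/(w - 1)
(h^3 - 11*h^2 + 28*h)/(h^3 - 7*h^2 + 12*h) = (h - 7)/(h - 3)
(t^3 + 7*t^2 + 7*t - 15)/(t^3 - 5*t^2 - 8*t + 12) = (t^2 + 8*t + 15)/(t^2 - 4*t - 12)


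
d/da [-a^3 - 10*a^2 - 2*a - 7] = -3*a^2 - 20*a - 2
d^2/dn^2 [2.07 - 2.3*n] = 0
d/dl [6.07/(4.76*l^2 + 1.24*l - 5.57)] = (-57.7864*l - 7.5268)/(4.76*l^2 + 1.24*l - 5.57)^2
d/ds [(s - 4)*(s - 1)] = 2*s - 5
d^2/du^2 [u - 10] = 0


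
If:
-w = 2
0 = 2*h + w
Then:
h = 1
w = -2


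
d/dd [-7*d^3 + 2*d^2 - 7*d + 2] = -21*d^2 + 4*d - 7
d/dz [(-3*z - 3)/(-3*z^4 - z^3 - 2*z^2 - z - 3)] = 3*(3*z^4 + z^3 + 2*z^2 + z - (z + 1)*(12*z^3 + 3*z^2 + 4*z + 1) + 3)/(3*z^4 + z^3 + 2*z^2 + z + 3)^2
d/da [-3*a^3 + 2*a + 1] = 2 - 9*a^2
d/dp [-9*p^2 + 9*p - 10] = 9 - 18*p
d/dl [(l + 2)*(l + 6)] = 2*l + 8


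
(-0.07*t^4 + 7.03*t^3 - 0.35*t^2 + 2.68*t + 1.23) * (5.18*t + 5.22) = -0.3626*t^5 + 36.05*t^4 + 34.8836*t^3 + 12.0554*t^2 + 20.361*t + 6.4206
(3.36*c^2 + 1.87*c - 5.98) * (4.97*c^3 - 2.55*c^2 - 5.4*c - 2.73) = 16.6992*c^5 + 0.725900000000001*c^4 - 52.6331*c^3 - 4.0218*c^2 + 27.1869*c + 16.3254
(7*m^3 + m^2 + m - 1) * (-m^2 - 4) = -7*m^5 - m^4 - 29*m^3 - 3*m^2 - 4*m + 4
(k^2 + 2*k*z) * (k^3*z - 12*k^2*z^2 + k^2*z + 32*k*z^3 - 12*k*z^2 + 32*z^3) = k^5*z - 10*k^4*z^2 + k^4*z + 8*k^3*z^3 - 10*k^3*z^2 + 64*k^2*z^4 + 8*k^2*z^3 + 64*k*z^4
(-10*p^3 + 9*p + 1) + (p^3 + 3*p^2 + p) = -9*p^3 + 3*p^2 + 10*p + 1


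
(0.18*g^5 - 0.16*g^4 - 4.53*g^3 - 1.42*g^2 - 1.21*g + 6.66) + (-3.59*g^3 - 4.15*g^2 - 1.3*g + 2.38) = 0.18*g^5 - 0.16*g^4 - 8.12*g^3 - 5.57*g^2 - 2.51*g + 9.04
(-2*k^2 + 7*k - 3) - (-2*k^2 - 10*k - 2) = 17*k - 1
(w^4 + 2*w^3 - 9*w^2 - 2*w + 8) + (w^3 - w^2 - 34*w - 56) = w^4 + 3*w^3 - 10*w^2 - 36*w - 48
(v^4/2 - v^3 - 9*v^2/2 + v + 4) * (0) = 0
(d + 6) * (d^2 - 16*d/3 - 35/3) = d^3 + 2*d^2/3 - 131*d/3 - 70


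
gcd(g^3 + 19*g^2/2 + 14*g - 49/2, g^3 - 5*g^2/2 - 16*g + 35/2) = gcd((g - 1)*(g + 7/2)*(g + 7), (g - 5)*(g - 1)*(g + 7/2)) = g^2 + 5*g/2 - 7/2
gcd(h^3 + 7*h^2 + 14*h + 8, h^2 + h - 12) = h + 4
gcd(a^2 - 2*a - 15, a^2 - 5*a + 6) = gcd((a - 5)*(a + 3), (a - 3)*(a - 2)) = 1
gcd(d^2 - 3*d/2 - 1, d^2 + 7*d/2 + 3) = 1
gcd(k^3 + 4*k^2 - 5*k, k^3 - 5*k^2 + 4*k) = k^2 - k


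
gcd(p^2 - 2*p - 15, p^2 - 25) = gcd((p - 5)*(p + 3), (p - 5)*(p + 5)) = p - 5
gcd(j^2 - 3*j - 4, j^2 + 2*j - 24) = j - 4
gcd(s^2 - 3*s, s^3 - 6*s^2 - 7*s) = s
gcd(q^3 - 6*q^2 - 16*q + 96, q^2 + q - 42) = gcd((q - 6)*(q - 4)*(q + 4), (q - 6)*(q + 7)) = q - 6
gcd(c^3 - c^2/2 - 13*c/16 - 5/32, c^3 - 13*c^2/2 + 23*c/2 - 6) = 1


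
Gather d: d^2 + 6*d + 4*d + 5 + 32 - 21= d^2 + 10*d + 16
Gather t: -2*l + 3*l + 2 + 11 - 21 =l - 8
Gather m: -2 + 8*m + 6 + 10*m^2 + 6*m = 10*m^2 + 14*m + 4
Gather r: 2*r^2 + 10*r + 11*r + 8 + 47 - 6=2*r^2 + 21*r + 49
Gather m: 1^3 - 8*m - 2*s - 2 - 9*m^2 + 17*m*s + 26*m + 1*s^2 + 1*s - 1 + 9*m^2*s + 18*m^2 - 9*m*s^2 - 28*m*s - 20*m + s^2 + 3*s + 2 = m^2*(9*s + 9) + m*(-9*s^2 - 11*s - 2) + 2*s^2 + 2*s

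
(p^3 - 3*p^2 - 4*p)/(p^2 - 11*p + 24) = p*(p^2 - 3*p - 4)/(p^2 - 11*p + 24)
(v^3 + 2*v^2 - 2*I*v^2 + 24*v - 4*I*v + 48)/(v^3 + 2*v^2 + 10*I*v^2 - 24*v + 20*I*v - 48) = (v - 6*I)/(v + 6*I)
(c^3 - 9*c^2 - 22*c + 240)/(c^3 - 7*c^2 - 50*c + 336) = (c + 5)/(c + 7)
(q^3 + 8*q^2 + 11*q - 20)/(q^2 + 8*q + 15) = (q^2 + 3*q - 4)/(q + 3)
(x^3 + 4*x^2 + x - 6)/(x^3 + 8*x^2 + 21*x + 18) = (x - 1)/(x + 3)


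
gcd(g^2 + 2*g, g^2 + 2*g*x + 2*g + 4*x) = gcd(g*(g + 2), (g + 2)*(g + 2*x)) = g + 2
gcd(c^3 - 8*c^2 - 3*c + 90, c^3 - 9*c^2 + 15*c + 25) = c - 5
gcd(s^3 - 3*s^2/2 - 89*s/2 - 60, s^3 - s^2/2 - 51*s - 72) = s^2 - 13*s/2 - 12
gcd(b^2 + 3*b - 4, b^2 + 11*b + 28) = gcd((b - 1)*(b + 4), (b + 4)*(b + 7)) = b + 4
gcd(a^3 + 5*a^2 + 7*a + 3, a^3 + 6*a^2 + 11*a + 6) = a^2 + 4*a + 3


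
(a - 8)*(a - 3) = a^2 - 11*a + 24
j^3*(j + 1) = j^4 + j^3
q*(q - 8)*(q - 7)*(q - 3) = q^4 - 18*q^3 + 101*q^2 - 168*q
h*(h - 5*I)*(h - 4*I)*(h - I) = h^4 - 10*I*h^3 - 29*h^2 + 20*I*h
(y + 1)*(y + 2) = y^2 + 3*y + 2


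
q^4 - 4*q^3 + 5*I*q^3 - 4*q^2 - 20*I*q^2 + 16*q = q*(q - 4)*(q + I)*(q + 4*I)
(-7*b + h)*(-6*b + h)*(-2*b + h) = -84*b^3 + 68*b^2*h - 15*b*h^2 + h^3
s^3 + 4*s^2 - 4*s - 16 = (s - 2)*(s + 2)*(s + 4)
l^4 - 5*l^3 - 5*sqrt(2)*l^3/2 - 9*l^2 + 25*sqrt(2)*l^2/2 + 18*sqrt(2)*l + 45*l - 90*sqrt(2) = (l - 5)*(l - 3*sqrt(2))*(l - 3*sqrt(2)/2)*(l + 2*sqrt(2))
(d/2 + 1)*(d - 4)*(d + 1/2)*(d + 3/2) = d^4/2 - 45*d^2/8 - 35*d/4 - 3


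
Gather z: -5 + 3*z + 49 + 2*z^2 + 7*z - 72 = 2*z^2 + 10*z - 28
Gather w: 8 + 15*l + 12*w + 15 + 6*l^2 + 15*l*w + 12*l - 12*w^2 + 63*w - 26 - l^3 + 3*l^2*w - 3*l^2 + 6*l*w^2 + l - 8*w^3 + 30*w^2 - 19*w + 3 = -l^3 + 3*l^2 + 28*l - 8*w^3 + w^2*(6*l + 18) + w*(3*l^2 + 15*l + 56)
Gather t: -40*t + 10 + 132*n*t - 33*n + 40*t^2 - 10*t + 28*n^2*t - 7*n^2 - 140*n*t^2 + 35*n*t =-7*n^2 - 33*n + t^2*(40 - 140*n) + t*(28*n^2 + 167*n - 50) + 10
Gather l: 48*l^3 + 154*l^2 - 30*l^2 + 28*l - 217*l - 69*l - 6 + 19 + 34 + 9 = 48*l^3 + 124*l^2 - 258*l + 56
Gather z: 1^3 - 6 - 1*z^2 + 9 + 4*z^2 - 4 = 3*z^2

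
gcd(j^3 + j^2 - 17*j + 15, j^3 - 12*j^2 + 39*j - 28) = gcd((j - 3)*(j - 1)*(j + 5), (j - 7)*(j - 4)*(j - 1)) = j - 1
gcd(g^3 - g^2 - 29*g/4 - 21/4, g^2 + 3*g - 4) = 1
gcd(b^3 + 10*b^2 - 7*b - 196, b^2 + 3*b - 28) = b^2 + 3*b - 28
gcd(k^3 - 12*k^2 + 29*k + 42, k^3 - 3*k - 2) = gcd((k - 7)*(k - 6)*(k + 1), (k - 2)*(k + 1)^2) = k + 1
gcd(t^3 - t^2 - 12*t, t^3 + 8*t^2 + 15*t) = t^2 + 3*t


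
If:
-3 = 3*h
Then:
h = -1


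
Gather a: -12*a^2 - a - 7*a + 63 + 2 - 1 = -12*a^2 - 8*a + 64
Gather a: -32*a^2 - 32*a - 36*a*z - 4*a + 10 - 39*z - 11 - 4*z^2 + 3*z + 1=-32*a^2 + a*(-36*z - 36) - 4*z^2 - 36*z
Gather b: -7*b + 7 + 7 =14 - 7*b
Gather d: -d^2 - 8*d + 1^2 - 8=-d^2 - 8*d - 7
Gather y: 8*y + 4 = 8*y + 4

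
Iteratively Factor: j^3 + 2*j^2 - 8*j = (j + 4)*(j^2 - 2*j) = j*(j + 4)*(j - 2)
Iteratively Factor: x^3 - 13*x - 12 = (x + 1)*(x^2 - x - 12) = (x - 4)*(x + 1)*(x + 3)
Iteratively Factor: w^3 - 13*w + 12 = (w - 1)*(w^2 + w - 12) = (w - 3)*(w - 1)*(w + 4)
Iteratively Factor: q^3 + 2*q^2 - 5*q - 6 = (q + 3)*(q^2 - q - 2) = (q + 1)*(q + 3)*(q - 2)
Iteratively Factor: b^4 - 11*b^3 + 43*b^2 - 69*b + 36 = (b - 4)*(b^3 - 7*b^2 + 15*b - 9) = (b - 4)*(b - 3)*(b^2 - 4*b + 3) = (b - 4)*(b - 3)^2*(b - 1)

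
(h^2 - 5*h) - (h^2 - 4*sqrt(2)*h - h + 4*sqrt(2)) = -4*h + 4*sqrt(2)*h - 4*sqrt(2)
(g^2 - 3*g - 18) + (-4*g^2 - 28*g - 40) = -3*g^2 - 31*g - 58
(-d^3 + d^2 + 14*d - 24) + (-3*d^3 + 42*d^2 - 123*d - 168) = -4*d^3 + 43*d^2 - 109*d - 192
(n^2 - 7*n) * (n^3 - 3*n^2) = n^5 - 10*n^4 + 21*n^3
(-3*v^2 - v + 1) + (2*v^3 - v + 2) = 2*v^3 - 3*v^2 - 2*v + 3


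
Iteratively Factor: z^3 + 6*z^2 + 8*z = (z + 4)*(z^2 + 2*z) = (z + 2)*(z + 4)*(z)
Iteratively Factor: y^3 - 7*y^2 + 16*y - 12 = (y - 2)*(y^2 - 5*y + 6) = (y - 2)^2*(y - 3)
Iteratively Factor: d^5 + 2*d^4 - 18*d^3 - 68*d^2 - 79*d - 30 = (d + 1)*(d^4 + d^3 - 19*d^2 - 49*d - 30) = (d + 1)*(d + 2)*(d^3 - d^2 - 17*d - 15) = (d + 1)*(d + 2)*(d + 3)*(d^2 - 4*d - 5) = (d + 1)^2*(d + 2)*(d + 3)*(d - 5)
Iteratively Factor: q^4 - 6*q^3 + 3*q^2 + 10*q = (q - 5)*(q^3 - q^2 - 2*q) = (q - 5)*(q + 1)*(q^2 - 2*q) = (q - 5)*(q - 2)*(q + 1)*(q)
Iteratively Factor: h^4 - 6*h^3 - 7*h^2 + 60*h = (h + 3)*(h^3 - 9*h^2 + 20*h) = h*(h + 3)*(h^2 - 9*h + 20) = h*(h - 4)*(h + 3)*(h - 5)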